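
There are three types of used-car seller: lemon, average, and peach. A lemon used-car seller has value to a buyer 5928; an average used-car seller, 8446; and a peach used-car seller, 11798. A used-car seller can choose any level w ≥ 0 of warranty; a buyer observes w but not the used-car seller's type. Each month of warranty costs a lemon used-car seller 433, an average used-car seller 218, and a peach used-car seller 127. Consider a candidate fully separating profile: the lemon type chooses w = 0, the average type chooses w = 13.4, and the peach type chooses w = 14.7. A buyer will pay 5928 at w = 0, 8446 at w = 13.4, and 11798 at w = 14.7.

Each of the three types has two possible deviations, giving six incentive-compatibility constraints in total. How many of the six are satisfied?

Average (own payoff 8446 − 218×13.4 = 5524.8): to w=0 gives 5928 → profitable ✗; to w=14.7 gives 11798 − 218×14.7 = 8593.4 → profitable ✗.
Lemon (own payoff 5928): to w=13.4 gives 8446 − 433×13.4 = 2643.8 → no gain ✓; to w=14.7 gives 11798 − 433×14.7 = 5432.9 → no gain ✓.
Peach (own payoff 11798 − 127×14.7 = 9931.1): to w=0 gives 5928 → no gain ✓; to w=13.4 gives 8446 − 127×13.4 = 6744.2 → no gain ✓.
4 of the 6 constraints hold; not an equilibrium.

4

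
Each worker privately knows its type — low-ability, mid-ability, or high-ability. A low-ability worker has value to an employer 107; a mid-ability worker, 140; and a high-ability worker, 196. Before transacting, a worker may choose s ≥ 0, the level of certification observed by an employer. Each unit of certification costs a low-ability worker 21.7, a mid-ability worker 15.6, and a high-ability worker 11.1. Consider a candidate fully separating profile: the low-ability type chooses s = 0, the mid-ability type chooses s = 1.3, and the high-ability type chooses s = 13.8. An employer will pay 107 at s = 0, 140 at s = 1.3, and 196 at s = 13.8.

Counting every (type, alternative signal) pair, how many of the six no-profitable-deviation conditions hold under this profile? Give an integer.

Low-ability (own payoff 107): to s=1.3 gives 140 − 21.7×1.3 = 111.79 → profitable ✗; to s=13.8 gives 196 − 21.7×13.8 = -103.46 → no gain ✓.
High-ability (own payoff 196 − 11.1×13.8 = 42.82): to s=0 gives 107 → profitable ✗; to s=1.3 gives 140 − 11.1×1.3 = 125.57 → profitable ✗.
Mid-ability (own payoff 140 − 15.6×1.3 = 119.72): to s=0 gives 107 → no gain ✓; to s=13.8 gives 196 − 15.6×13.8 = -19.28 → no gain ✓.
3 of the 6 constraints hold; not an equilibrium.

3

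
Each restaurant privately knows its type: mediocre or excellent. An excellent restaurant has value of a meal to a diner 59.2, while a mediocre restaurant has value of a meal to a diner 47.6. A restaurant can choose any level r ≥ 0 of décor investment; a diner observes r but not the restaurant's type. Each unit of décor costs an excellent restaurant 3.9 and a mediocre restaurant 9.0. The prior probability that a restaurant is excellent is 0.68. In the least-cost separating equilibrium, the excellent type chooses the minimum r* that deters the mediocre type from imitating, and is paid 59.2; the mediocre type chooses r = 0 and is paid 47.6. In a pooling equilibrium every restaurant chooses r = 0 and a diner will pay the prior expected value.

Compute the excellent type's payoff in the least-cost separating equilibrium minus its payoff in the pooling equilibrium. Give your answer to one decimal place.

-1.3

Least-cost separating signal: r* solves 47.6 = 59.2 − 9.0·r*, so r* = (59.2 − 47.6)/9.0 ≈ 1.2889.
Excellent type's separating payoff: 59.2 − 3.9 × r* = 59.2 − 3.9 × (59.2 − 47.6)/9.0 = 59.2 − 45.24/9.0 ≈ 54.173.
Pooling payoff: 0.68 × 59.2 + 0.32 × 47.6 = 55.488.
Difference: 54.173 − 55.488 = -1.315, i.e. -1.3 to one decimal place.
The excellent type would prefer the pooling outcome.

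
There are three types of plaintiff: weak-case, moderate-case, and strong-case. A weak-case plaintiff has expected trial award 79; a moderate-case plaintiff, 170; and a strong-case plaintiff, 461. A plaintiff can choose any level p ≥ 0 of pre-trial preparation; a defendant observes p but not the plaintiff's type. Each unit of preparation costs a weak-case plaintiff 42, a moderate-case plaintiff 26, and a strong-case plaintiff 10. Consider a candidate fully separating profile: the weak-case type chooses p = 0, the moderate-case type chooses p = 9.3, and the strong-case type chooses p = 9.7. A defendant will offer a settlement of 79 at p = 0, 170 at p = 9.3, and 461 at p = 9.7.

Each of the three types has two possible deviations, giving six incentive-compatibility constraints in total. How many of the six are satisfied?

Moderate-case (own payoff 170 − 26×9.3 = -71.8): to p=0 gives 79 → profitable ✗; to p=9.7 gives 461 − 26×9.7 = 208.8 → profitable ✗.
Weak-case (own payoff 79): to p=9.3 gives 170 − 42×9.3 = -220.6 → no gain ✓; to p=9.7 gives 461 − 42×9.7 = 53.6 → no gain ✓.
Strong-case (own payoff 461 − 10×9.7 = 364): to p=0 gives 79 → no gain ✓; to p=9.3 gives 170 − 10×9.3 = 77 → no gain ✓.
4 of the 6 constraints hold; not an equilibrium.

4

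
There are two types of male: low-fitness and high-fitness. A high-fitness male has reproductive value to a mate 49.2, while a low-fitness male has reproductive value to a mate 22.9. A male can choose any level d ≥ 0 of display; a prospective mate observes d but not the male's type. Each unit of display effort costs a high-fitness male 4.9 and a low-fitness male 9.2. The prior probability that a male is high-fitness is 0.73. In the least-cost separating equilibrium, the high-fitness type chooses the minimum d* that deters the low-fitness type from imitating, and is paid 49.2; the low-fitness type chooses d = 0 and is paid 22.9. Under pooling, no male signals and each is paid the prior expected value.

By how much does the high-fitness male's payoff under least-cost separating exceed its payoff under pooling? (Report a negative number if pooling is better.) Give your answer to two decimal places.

-6.91

Least-cost separating signal: d* solves 22.9 = 49.2 − 9.2·d*, so d* = (49.2 − 22.9)/9.2 ≈ 2.8587.
High-fitness type's separating payoff: 49.2 − 4.9 × d* = 49.2 − 4.9 × (49.2 − 22.9)/9.2 = 49.2 − 128.87/9.2 ≈ 35.1924.
Pooling payoff: 0.73 × 49.2 + 0.27 × 22.9 = 42.099.
Difference: 35.1924 − 42.099 = -6.9066, i.e. -6.91 to two decimal places.
The high-fitness type would prefer the pooling outcome.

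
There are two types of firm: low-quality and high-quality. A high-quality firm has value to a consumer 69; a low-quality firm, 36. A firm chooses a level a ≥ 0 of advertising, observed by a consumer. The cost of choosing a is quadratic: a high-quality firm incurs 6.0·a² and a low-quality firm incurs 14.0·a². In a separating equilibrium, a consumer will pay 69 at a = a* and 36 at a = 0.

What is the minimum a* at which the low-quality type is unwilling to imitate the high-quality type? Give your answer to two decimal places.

The low-quality type at a = 0 receives 36; imitating at a* yields 69 − 14.0·a*².
Indifference: 36 = 69 − 14.0·a*², so a*² = (69 − 36) / 14.0 ≈ 2.3571.
a* = √2.3571 ≈ 1.54.

1.54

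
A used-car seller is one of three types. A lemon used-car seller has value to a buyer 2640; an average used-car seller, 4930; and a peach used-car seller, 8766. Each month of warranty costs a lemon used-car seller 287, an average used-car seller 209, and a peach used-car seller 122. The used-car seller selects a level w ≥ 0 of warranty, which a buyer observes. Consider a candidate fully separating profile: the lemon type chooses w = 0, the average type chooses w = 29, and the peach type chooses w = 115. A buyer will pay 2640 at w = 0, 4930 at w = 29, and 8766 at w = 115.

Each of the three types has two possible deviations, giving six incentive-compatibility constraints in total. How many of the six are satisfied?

3

Peach (own payoff 8766 − 122×115 = -5264): to w=0 gives 2640 → profitable ✗; to w=29 gives 4930 − 122×29 = 1392 → profitable ✗.
Average (own payoff 4930 − 209×29 = -1131): to w=0 gives 2640 → profitable ✗; to w=115 gives 8766 − 209×115 = -15269 → no gain ✓.
Lemon (own payoff 2640): to w=29 gives 4930 − 287×29 = -3393 → no gain ✓; to w=115 gives 8766 − 287×115 = -24239 → no gain ✓.
3 of the 6 constraints hold; not an equilibrium.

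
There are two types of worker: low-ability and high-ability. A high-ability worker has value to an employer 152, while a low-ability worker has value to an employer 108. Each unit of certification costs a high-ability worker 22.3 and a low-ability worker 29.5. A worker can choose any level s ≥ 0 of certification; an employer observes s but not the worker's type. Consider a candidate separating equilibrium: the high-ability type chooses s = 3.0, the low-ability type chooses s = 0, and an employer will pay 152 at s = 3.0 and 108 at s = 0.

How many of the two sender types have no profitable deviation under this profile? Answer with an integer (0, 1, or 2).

1

Low-ability type: stay at 0 → 108; mimic → 152 − 29.5 × 3.0 = 63.5. IC holds (108 ≥ 63.5).
High-ability type: signal → 152 − 22.3 × 3.0 = 85.1; deviate to 0 → 108. IC fails (85.1 < 108).
1 of 2 constraints hold, so this profile is not an equilibrium.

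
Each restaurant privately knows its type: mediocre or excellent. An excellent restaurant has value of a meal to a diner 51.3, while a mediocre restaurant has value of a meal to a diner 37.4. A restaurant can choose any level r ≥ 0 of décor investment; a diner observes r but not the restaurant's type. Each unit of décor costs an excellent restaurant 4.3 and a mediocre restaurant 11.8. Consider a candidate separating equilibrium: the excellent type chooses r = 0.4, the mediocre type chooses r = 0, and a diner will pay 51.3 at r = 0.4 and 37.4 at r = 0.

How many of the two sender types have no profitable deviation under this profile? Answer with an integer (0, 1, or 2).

Excellent type: signal → 51.3 − 4.3 × 0.4 = 49.58; deviate to 0 → 37.4. IC holds (49.58 ≥ 37.4).
Mediocre type: stay at 0 → 37.4; mimic → 51.3 − 11.8 × 0.4 = 46.58. IC fails (37.4 < 46.58).
1 of 2 constraints hold, so this profile is not an equilibrium.

1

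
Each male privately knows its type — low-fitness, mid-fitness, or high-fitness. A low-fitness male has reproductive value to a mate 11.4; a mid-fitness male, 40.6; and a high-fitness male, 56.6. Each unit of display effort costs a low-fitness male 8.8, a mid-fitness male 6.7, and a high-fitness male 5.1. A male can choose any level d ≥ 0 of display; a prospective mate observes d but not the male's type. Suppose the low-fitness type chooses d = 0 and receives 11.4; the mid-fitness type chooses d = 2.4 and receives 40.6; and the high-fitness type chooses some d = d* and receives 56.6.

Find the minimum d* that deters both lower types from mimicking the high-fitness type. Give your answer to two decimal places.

Mid-fitness type (on-path payoff 40.6 − 6.7×2.4 = 24.52) won't mimic when 24.52 ≥ 56.6 − 6.7·d*, i.e. d* ≥ 4.79.
Low-fitness type (on-path payoff 11.4) won't mimic when 11.4 ≥ 56.6 − 8.8·d*, i.e. d* ≥ 5.14.
Both must hold, so d* = max(5.14, 4.79) = 5.14. The low-fitness type's constraint binds.

5.14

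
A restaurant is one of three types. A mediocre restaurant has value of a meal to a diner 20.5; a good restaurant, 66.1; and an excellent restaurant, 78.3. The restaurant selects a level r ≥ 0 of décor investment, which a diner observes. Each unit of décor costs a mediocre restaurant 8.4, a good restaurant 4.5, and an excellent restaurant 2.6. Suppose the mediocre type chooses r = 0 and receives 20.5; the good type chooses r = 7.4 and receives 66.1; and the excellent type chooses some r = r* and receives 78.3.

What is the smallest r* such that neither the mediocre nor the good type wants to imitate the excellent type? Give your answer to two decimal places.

Good type (on-path payoff 66.1 − 4.5×7.4 = 32.8) won't mimic when 32.8 ≥ 78.3 − 4.5·r*, i.e. r* ≥ 10.11.
Mediocre type (on-path payoff 20.5) won't mimic when 20.5 ≥ 78.3 − 8.4·r*, i.e. r* ≥ 6.88.
Both must hold, so r* = max(6.88, 10.11) = 10.11. The good type's constraint binds.

10.11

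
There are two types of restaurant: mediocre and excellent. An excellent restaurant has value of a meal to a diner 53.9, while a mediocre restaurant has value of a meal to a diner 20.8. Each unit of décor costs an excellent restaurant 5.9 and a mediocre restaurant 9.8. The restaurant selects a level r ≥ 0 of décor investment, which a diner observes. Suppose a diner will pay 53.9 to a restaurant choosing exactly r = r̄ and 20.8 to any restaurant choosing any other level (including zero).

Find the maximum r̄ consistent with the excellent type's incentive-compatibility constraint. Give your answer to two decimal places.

Choosing r̄ yields the excellent type 53.9 − 5.9·r̄; choosing zero yields 20.8.
The excellent type is indifferent at 53.9 − 5.9·r̄ = 20.8, i.e. r̄ = (53.9 − 20.8) / 5.9 ≈ 5.61.
For any r̄ above 5.61 the excellent type would rather pool at zero, so separation collapses.

5.61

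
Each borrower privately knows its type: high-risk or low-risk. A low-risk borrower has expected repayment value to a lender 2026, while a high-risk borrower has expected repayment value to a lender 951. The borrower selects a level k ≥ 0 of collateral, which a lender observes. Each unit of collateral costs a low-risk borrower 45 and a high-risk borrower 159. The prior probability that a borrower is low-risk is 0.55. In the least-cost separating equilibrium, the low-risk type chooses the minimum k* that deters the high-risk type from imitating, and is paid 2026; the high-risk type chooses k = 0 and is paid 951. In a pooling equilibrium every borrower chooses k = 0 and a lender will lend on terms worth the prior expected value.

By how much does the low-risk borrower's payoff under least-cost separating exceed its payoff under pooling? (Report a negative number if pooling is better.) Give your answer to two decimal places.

Least-cost separating signal: k* solves 951 = 2026 − 159·k*, so k* = (2026 − 951)/159 ≈ 6.7610.
Low-risk type's separating payoff: 2026 − 45 × k* = 2026 − 45 × (2026 − 951)/159 = 2026 − 48375/159 ≈ 1721.7547.
Pooling payoff: 0.55 × 2026 + 0.45 × 951 = 1542.25.
Difference: 1721.7547 − 1542.25 = 179.5047, i.e. 179.50 to two decimal places.
The low-risk type prefers to separate.

179.50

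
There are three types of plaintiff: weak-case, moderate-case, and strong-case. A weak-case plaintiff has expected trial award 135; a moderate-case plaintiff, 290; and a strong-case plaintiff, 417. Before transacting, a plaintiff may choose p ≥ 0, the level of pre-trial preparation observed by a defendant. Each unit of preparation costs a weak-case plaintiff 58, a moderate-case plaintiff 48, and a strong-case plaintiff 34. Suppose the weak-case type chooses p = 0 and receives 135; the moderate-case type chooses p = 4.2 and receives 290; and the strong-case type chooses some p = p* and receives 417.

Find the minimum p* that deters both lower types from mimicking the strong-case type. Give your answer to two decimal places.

6.85

Moderate-case type (on-path payoff 290 − 48×4.2 = 88.4) won't mimic when 88.4 ≥ 417 − 48·p*, i.e. p* ≥ 6.85.
Weak-case type (on-path payoff 135) won't mimic when 135 ≥ 417 − 58·p*, i.e. p* ≥ 4.86.
Both must hold, so p* = max(4.86, 6.85) = 6.85. The moderate-case type's constraint binds.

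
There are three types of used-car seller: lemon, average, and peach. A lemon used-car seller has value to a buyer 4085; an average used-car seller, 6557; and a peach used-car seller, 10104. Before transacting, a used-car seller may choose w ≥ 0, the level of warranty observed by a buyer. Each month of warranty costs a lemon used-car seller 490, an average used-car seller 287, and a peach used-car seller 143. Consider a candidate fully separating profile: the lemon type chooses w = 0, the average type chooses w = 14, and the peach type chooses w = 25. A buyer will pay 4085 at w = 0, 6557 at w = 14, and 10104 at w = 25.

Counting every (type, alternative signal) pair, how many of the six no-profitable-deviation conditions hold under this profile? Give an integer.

Lemon (own payoff 4085): to w=14 gives 6557 − 490×14 = -303 → no gain ✓; to w=25 gives 10104 − 490×25 = -2146 → no gain ✓.
Peach (own payoff 10104 − 143×25 = 6529): to w=0 gives 4085 → no gain ✓; to w=14 gives 6557 − 143×14 = 4555 → no gain ✓.
Average (own payoff 6557 − 287×14 = 2539): to w=0 gives 4085 → profitable ✗; to w=25 gives 10104 − 287×25 = 2929 → profitable ✗.
4 of the 6 constraints hold; not an equilibrium.

4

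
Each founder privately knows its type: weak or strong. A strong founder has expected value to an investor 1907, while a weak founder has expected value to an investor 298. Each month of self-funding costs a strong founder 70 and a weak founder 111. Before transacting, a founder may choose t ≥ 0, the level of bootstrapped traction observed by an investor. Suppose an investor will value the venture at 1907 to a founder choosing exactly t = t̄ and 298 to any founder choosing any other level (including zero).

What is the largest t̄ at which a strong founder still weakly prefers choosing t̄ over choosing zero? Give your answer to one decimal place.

23.0

Choosing t̄ yields the strong type 1907 − 70·t̄; choosing zero yields 298.
The strong type is indifferent at 1907 − 70·t̄ = 298, i.e. t̄ = (1907 − 298) / 70 ≈ 23.0.
For any t̄ above 23.0 the strong type would rather pool at zero, so separation collapses.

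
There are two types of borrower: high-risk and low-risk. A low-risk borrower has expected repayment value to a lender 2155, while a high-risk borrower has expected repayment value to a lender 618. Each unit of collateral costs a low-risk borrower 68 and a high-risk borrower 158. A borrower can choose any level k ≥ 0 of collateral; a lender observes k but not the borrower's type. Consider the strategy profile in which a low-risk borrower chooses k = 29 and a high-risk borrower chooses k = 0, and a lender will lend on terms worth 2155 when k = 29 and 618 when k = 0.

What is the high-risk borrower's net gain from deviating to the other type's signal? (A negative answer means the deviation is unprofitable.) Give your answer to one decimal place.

-3045.0

Playing k = 0 the high-risk borrower receives 618.
Deviating to k = 29 brings payment 2155 at cost 158 × 29 = 4582, netting -2427.
Gain from deviating: -2427 − 618 = -3045.0.
The gain is negative, so the high-risk type's incentive-compatibility constraint is satisfied.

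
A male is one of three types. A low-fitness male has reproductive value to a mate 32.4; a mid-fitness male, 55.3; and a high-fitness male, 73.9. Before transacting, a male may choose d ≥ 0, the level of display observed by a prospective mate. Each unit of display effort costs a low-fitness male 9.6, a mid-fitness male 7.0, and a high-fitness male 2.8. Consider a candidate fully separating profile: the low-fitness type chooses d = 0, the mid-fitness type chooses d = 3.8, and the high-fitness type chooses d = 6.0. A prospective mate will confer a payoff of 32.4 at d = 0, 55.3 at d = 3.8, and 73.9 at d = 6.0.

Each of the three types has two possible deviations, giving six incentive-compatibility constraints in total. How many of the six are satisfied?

4

High-fitness (own payoff 73.9 − 2.8×6.0 = 57.1): to d=0 gives 32.4 → no gain ✓; to d=3.8 gives 55.3 − 2.8×3.8 = 44.66 → no gain ✓.
Mid-fitness (own payoff 55.3 − 7.0×3.8 = 28.7): to d=0 gives 32.4 → profitable ✗; to d=6.0 gives 73.9 − 7.0×6.0 = 31.9 → profitable ✗.
Low-fitness (own payoff 32.4): to d=3.8 gives 55.3 − 9.6×3.8 = 18.82 → no gain ✓; to d=6.0 gives 73.9 − 9.6×6.0 = 16.3 → no gain ✓.
4 of the 6 constraints hold; not an equilibrium.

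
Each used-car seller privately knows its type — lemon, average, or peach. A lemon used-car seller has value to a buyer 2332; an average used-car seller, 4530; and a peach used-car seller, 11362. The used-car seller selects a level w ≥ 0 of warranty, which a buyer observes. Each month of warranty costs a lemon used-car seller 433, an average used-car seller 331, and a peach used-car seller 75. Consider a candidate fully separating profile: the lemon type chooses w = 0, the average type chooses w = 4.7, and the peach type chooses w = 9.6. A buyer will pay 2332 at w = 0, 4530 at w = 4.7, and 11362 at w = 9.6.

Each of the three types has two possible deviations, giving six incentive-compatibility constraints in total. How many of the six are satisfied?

3

Average (own payoff 4530 − 331×4.7 = 2974.3): to w=0 gives 2332 → no gain ✓; to w=9.6 gives 11362 − 331×9.6 = 8184.4 → profitable ✗.
Peach (own payoff 11362 − 75×9.6 = 10642): to w=0 gives 2332 → no gain ✓; to w=4.7 gives 4530 − 75×4.7 = 4177.5 → no gain ✓.
Lemon (own payoff 2332): to w=4.7 gives 4530 − 433×4.7 = 2494.9 → profitable ✗; to w=9.6 gives 11362 − 433×9.6 = 7205.2 → profitable ✗.
3 of the 6 constraints hold; not an equilibrium.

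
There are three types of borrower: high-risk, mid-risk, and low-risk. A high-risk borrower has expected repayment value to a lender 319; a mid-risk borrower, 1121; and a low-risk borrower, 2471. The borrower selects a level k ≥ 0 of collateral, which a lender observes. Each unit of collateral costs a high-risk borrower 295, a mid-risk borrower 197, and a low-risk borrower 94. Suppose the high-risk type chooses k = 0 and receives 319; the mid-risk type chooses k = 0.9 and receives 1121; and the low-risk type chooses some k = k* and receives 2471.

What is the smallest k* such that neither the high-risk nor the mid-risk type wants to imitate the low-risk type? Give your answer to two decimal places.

High-risk type (on-path payoff 319) won't mimic when 319 ≥ 2471 − 295·k*, i.e. k* ≥ 7.29.
Mid-risk type (on-path payoff 1121 − 197×0.9 = 943.7) won't mimic when 943.7 ≥ 2471 − 197·k*, i.e. k* ≥ 7.75.
Both must hold, so k* = max(7.29, 7.75) = 7.75. The mid-risk type's constraint binds.

7.75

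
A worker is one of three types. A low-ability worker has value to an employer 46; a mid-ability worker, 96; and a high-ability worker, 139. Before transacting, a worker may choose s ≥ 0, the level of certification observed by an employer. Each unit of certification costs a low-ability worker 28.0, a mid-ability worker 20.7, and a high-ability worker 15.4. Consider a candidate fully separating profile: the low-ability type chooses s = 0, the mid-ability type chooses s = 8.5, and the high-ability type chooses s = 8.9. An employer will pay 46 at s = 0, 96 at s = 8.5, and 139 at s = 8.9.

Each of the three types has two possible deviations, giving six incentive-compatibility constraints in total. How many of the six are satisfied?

High-ability (own payoff 139 − 15.4×8.9 = 1.94): to s=0 gives 46 → profitable ✗; to s=8.5 gives 96 − 15.4×8.5 = -34.9 → no gain ✓.
Low-ability (own payoff 46): to s=8.5 gives 96 − 28.0×8.5 = -142 → no gain ✓; to s=8.9 gives 139 − 28.0×8.9 = -110.2 → no gain ✓.
Mid-ability (own payoff 96 − 20.7×8.5 = -79.95): to s=0 gives 46 → profitable ✗; to s=8.9 gives 139 − 20.7×8.9 = -45.23 → profitable ✗.
3 of the 6 constraints hold; not an equilibrium.

3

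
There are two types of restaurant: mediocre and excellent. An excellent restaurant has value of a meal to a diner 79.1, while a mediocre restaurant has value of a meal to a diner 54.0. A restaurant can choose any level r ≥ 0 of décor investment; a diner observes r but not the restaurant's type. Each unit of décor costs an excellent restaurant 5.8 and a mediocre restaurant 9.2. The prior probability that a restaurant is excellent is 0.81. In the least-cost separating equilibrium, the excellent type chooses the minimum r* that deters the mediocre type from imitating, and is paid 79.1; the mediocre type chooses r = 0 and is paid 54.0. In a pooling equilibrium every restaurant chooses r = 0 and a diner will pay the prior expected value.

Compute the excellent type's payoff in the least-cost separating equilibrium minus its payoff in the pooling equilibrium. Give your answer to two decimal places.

Least-cost separating signal: r* solves 54.0 = 79.1 − 9.2·r*, so r* = (79.1 − 54.0)/9.2 ≈ 2.7283.
Excellent type's separating payoff: 79.1 − 5.8 × r* = 79.1 − 5.8 × (79.1 − 54.0)/9.2 = 79.1 − 145.58/9.2 ≈ 63.2761.
Pooling payoff: 0.81 × 79.1 + 0.19 × 54.0 = 74.331.
Difference: 63.2761 − 74.331 = -11.0549, i.e. -11.05 to two decimal places.
The excellent type would prefer the pooling outcome.

-11.05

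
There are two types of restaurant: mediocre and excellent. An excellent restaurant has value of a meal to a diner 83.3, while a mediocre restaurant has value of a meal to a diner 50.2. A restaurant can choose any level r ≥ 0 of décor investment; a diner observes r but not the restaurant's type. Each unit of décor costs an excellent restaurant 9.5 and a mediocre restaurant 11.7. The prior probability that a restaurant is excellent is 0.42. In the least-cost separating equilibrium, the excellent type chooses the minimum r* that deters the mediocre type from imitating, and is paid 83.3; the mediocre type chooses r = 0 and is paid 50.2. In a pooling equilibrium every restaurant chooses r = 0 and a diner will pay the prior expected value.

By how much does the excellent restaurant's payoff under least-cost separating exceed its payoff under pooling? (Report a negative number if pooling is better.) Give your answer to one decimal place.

-7.7

Least-cost separating signal: r* solves 50.2 = 83.3 − 11.7·r*, so r* = (83.3 − 50.2)/11.7 ≈ 2.8291.
Excellent type's separating payoff: 83.3 − 9.5 × r* = 83.3 − 9.5 × (83.3 − 50.2)/11.7 = 83.3 − 314.45/11.7 ≈ 56.424.
Pooling payoff: 0.42 × 83.3 + 0.58 × 50.2 = 64.102.
Difference: 56.424 − 64.102 = -7.678, i.e. -7.7 to one decimal place.
The excellent type would prefer the pooling outcome.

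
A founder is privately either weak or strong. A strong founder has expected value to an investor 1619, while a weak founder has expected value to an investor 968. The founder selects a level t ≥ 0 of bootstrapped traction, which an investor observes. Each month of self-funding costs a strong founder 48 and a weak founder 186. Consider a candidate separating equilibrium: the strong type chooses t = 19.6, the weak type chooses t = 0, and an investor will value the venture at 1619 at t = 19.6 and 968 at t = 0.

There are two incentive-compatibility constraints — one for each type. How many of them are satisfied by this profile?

1

Weak type: stay at 0 → 968; mimic → 1619 − 186 × 19.6 = -2026.6. IC holds (968 ≥ -2026.6).
Strong type: signal → 1619 − 48 × 19.6 = 678.2; deviate to 0 → 968. IC fails (678.2 < 968).
1 of 2 constraints hold, so this profile is not an equilibrium.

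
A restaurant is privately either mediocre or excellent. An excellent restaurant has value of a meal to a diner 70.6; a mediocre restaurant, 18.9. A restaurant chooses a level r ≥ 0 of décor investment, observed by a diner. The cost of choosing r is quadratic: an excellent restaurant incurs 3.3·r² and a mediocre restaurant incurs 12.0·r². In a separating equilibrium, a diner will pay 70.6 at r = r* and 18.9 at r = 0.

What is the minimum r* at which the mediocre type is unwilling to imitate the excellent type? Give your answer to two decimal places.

The mediocre type at r = 0 receives 18.9; imitating at r* yields 70.6 − 12.0·r*².
Indifference: 18.9 = 70.6 − 12.0·r*², so r*² = (70.6 − 18.9) / 12.0 ≈ 4.3083.
r* = √4.3083 ≈ 2.08.

2.08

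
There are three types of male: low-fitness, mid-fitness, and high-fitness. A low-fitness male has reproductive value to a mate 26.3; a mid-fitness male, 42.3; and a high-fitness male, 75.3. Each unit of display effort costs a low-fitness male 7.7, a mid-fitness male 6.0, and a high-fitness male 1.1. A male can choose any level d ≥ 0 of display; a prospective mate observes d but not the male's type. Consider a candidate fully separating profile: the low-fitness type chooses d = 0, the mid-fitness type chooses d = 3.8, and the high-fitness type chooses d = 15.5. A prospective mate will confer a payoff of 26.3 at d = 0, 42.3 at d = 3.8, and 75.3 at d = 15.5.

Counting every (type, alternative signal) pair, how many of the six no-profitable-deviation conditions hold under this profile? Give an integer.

Low-fitness (own payoff 26.3): to d=3.8 gives 42.3 − 7.7×3.8 = 13.04 → no gain ✓; to d=15.5 gives 75.3 − 7.7×15.5 = -44.05 → no gain ✓.
High-fitness (own payoff 75.3 − 1.1×15.5 = 58.25): to d=0 gives 26.3 → no gain ✓; to d=3.8 gives 42.3 − 1.1×3.8 = 38.12 → no gain ✓.
Mid-fitness (own payoff 42.3 − 6.0×3.8 = 19.5): to d=0 gives 26.3 → profitable ✗; to d=15.5 gives 75.3 − 6.0×15.5 = -17.7 → no gain ✓.
5 of the 6 constraints hold; not an equilibrium.

5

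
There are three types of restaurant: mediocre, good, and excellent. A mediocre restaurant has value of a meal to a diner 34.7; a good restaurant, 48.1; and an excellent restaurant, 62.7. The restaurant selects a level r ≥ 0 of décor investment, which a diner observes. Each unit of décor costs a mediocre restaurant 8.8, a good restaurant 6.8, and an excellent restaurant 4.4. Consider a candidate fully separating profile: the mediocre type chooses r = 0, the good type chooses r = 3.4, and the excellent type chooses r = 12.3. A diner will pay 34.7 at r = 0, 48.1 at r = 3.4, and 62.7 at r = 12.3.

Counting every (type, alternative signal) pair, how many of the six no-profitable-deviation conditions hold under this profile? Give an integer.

3

Mediocre (own payoff 34.7): to r=3.4 gives 48.1 − 8.8×3.4 = 18.18 → no gain ✓; to r=12.3 gives 62.7 − 8.8×12.3 = -45.54 → no gain ✓.
Excellent (own payoff 62.7 − 4.4×12.3 = 8.58): to r=0 gives 34.7 → profitable ✗; to r=3.4 gives 48.1 − 4.4×3.4 = 33.14 → profitable ✗.
Good (own payoff 48.1 − 6.8×3.4 = 24.98): to r=0 gives 34.7 → profitable ✗; to r=12.3 gives 62.7 − 6.8×12.3 = -20.94 → no gain ✓.
3 of the 6 constraints hold; not an equilibrium.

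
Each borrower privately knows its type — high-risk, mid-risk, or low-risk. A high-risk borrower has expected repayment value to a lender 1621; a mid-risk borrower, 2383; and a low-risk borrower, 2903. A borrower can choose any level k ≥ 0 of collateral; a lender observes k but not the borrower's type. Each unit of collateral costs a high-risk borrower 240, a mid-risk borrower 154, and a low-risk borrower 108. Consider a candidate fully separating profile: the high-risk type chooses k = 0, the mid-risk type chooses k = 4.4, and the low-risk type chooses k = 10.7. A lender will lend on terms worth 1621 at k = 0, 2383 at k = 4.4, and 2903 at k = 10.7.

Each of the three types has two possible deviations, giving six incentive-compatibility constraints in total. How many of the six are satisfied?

Mid-risk (own payoff 2383 − 154×4.4 = 1705.4): to k=0 gives 1621 → no gain ✓; to k=10.7 gives 2903 − 154×10.7 = 1255.2 → no gain ✓.
High-risk (own payoff 1621): to k=4.4 gives 2383 − 240×4.4 = 1327 → no gain ✓; to k=10.7 gives 2903 − 240×10.7 = 335 → no gain ✓.
Low-risk (own payoff 2903 − 108×10.7 = 1747.4): to k=0 gives 1621 → no gain ✓; to k=4.4 gives 2383 − 108×4.4 = 1907.8 → profitable ✗.
5 of the 6 constraints hold; not an equilibrium.

5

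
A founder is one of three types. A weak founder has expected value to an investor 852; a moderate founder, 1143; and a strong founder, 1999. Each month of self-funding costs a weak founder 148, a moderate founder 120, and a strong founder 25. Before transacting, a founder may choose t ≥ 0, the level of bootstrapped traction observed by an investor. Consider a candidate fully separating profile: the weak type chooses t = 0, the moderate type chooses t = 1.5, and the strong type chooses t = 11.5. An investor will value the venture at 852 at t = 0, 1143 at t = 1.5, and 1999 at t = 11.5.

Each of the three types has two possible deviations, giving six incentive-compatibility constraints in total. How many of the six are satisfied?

Strong (own payoff 1999 − 25×11.5 = 1711.5): to t=0 gives 852 → no gain ✓; to t=1.5 gives 1143 − 25×1.5 = 1105.5 → no gain ✓.
Weak (own payoff 852): to t=1.5 gives 1143 − 148×1.5 = 921 → profitable ✗; to t=11.5 gives 1999 − 148×11.5 = 297 → no gain ✓.
Moderate (own payoff 1143 − 120×1.5 = 963): to t=0 gives 852 → no gain ✓; to t=11.5 gives 1999 − 120×11.5 = 619 → no gain ✓.
5 of the 6 constraints hold; not an equilibrium.

5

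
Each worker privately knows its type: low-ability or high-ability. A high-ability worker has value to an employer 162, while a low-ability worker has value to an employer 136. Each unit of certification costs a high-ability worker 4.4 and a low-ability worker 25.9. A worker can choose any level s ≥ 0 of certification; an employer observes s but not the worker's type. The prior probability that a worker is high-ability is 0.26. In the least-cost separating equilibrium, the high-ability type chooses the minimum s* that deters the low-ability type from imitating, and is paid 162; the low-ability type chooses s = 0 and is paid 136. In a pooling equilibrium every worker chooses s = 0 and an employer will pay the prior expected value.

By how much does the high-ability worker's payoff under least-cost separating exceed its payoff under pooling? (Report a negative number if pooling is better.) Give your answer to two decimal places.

Least-cost separating signal: s* solves 136 = 162 − 25.9·s*, so s* = (162 − 136)/25.9 ≈ 1.0039.
High-ability type's separating payoff: 162 − 4.4 × s* = 162 − 4.4 × (162 − 136)/25.9 = 162 − 114.4/25.9 ≈ 157.5830.
Pooling payoff: 0.26 × 162 + 0.74 × 136 = 142.76.
Difference: 157.5830 − 142.76 = 14.823, i.e. 14.82 to two decimal places.
The high-ability type prefers to separate.

14.82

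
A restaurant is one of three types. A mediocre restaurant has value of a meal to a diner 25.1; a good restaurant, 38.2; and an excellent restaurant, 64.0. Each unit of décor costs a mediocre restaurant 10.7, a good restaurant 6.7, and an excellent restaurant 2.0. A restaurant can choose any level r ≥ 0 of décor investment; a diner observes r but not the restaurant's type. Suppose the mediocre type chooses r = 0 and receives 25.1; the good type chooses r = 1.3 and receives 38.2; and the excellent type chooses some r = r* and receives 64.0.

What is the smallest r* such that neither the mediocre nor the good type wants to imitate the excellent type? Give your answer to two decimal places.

Good type (on-path payoff 38.2 − 6.7×1.3 = 29.49) won't mimic when 29.49 ≥ 64.0 − 6.7·r*, i.e. r* ≥ 5.15.
Mediocre type (on-path payoff 25.1) won't mimic when 25.1 ≥ 64.0 − 10.7·r*, i.e. r* ≥ 3.64.
Both must hold, so r* = max(3.64, 5.15) = 5.15. The good type's constraint binds.

5.15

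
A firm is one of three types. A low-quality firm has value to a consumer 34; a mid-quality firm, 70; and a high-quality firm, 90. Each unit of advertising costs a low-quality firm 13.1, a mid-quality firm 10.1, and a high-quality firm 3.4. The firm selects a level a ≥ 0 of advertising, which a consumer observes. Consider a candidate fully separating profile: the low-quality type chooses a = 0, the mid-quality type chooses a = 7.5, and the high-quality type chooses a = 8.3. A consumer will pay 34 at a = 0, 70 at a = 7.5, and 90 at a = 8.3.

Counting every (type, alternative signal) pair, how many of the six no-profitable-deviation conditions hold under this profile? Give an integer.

4

Low-quality (own payoff 34): to a=7.5 gives 70 − 13.1×7.5 = -28.25 → no gain ✓; to a=8.3 gives 90 − 13.1×8.3 = -18.73 → no gain ✓.
High-quality (own payoff 90 − 3.4×8.3 = 61.78): to a=0 gives 34 → no gain ✓; to a=7.5 gives 70 − 3.4×7.5 = 44.5 → no gain ✓.
Mid-quality (own payoff 70 − 10.1×7.5 = -5.75): to a=0 gives 34 → profitable ✗; to a=8.3 gives 90 − 10.1×8.3 = 6.17 → profitable ✗.
4 of the 6 constraints hold; not an equilibrium.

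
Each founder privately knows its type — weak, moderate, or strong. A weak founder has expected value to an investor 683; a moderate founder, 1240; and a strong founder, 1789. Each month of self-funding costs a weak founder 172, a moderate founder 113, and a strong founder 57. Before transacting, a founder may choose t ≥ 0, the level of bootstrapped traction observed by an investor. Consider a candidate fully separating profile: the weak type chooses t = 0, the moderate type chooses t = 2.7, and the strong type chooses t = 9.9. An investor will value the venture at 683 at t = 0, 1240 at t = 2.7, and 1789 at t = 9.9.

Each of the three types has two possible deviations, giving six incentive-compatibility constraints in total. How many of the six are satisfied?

Strong (own payoff 1789 − 57×9.9 = 1224.7): to t=0 gives 683 → no gain ✓; to t=2.7 gives 1240 − 57×2.7 = 1086.1 → no gain ✓.
Weak (own payoff 683): to t=2.7 gives 1240 − 172×2.7 = 775.6 → profitable ✗; to t=9.9 gives 1789 − 172×9.9 = 86.2 → no gain ✓.
Moderate (own payoff 1240 − 113×2.7 = 934.9): to t=0 gives 683 → no gain ✓; to t=9.9 gives 1789 − 113×9.9 = 670.3 → no gain ✓.
5 of the 6 constraints hold; not an equilibrium.

5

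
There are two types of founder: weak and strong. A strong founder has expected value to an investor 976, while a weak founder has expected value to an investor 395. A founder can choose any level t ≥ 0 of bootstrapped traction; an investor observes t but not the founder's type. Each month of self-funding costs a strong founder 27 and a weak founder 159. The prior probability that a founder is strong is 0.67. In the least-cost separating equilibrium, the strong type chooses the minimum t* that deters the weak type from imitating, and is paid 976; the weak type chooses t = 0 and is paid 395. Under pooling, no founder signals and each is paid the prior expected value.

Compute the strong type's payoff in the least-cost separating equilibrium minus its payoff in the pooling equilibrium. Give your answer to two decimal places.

Least-cost separating signal: t* solves 395 = 976 − 159·t*, so t* = (976 − 395)/159 ≈ 3.6541.
Strong type's separating payoff: 976 − 27 × t* = 976 − 27 × (976 − 395)/159 = 976 − 15687/159 ≈ 877.3396.
Pooling payoff: 0.67 × 976 + 0.33 × 395 = 784.27.
Difference: 877.3396 − 784.27 = 93.0696, i.e. 93.07 to two decimal places.
The strong type prefers to separate.

93.07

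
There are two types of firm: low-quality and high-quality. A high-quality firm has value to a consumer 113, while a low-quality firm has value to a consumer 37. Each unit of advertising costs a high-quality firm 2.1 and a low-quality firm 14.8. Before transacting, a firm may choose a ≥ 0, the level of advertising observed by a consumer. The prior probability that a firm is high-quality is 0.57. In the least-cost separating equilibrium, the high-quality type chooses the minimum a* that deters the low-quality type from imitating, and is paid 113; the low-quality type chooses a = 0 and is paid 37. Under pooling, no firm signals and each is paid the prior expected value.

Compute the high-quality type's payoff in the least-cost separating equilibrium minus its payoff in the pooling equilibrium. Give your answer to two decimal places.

21.90

Least-cost separating signal: a* solves 37 = 113 − 14.8·a*, so a* = (113 − 37)/14.8 ≈ 5.1351.
High-quality type's separating payoff: 113 − 2.1 × a* = 113 − 2.1 × (113 − 37)/14.8 = 113 − 159.6/14.8 ≈ 102.2162.
Pooling payoff: 0.57 × 113 + 0.43 × 37 = 80.32.
Difference: 102.2162 − 80.32 = 21.8962, i.e. 21.90 to two decimal places.
The high-quality type prefers to separate.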